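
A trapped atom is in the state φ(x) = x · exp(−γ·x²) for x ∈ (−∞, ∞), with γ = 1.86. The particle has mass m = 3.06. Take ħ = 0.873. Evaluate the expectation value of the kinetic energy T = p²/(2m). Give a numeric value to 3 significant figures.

T = −(ħ²/2m) d²/dx², so ⟨T⟩ = −(ħ²/2m) ∫ φ*·φ'' dx / ∫|φ|² dx; with m = 3.06.
Expand each integrand as polynomial × e^(−2γx²) and use ∫x^(2j)·e^(−2γx²) dx = (2j−1)!!/(4γ)^j · √(π/(2γ)), odd powers → 0; here √(π/(2γ)) = 0.91897. Differentiate with the product rule, d/dx e^(−γx²) = −2γx·e^(−γx²).
State is unnormalized: ∫|φ|² dx = 0.12352, and ∫φ*·(−ħ²/2m · φ'') dx = 0.085831, so ⟨T⟩ = 0.085831 / 0.12352.
⟨T⟩ = 0.69488.

0.695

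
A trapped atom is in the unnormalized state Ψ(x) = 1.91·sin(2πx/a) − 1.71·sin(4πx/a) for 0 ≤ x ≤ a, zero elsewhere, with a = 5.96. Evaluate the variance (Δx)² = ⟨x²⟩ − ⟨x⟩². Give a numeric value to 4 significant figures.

1.071

Compute ⟨x⟩ and ⟨x²⟩ separately, then (Δx)² = ⟨x²⟩ − ⟨x⟩².
On 0 ≤ x ≤ a (j ≠ l): ∫sin²(jπx/a) dx = a/2, ∫sin(jπx/a)·sin(lπx/a) dx = 0; diagonal moments ∫x·sin²(jπx/a) dx = a²/4, ∫x²·sin²(jπx/a) dx = a³·(1/6 − 1/(4j²π²)); cross terms ∫x·sin(jπx/a)·sin(lπx/a) dx = 0 for j + l even and −4jla²/(π²(j² − l²)²) for j + l odd, ∫x²·sin(jπx/a)·sin(lπx/a) dx = (−1)^(j+l)·4jla³/(π²(j² − l²)²); higher powers the same way via product-to-sum and parts.
Normalization: ∫|Ψ|² dx = 19.585.
⟨x⟩ = 2.9800 and ⟨x²⟩ = 9.9509.
(Δx)² = 9.9509 − (2.9800)² = 1.0705.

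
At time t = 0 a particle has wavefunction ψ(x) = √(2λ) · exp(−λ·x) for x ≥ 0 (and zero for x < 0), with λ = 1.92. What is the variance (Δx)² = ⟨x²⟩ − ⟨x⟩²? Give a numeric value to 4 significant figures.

Compute ⟨x⟩ and ⟨x²⟩ separately, then (Δx)² = ⟨x²⟩ − ⟨x⟩².
Every integrand reduces to terms xʲ·e^(−2λx) on [0, ∞); use ∫₀^∞ xʲ·e^(−2λx) dx = j!/(2λ)^(j+1).
⟨x⟩ = 0.26042 and ⟨x²⟩ = 0.13563.
(Δx)² = 0.13563 − (0.26042)² = 0.067817.

0.06782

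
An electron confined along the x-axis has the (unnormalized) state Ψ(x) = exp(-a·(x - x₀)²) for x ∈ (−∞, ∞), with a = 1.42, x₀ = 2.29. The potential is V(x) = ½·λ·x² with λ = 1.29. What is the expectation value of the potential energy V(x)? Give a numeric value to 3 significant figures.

3.50

⟨V⟩ = ∫ V(x)·|Ψ|² dx / ∫|Ψ|² dx.
Gaussian moments (u = x − x₀): ∫u^(2j)·e^(−2au²) du = (2j−1)!!/(4a)^j · √(π/(2a)), odd powers integrate to 0; here √(π/(2a)) = 1.0518.
State is unnormalized: ∫|Ψ|² dx = 1.0518, and ∫Ψ*·V(x)·Ψ dx = 3.6769, so ⟨V⟩ = 3.6769 / 1.0518.
⟨V⟩ = 3.4960.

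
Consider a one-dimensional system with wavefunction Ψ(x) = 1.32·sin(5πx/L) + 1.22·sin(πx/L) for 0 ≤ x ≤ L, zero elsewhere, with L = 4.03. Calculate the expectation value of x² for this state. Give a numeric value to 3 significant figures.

5.13

⟨x²⟩ = ∫ x²·|Ψ|² dx / ∫|Ψ|² dx (integrals over the domain).
On 0 ≤ x ≤ L (j ≠ l): ∫sin²(jπx/L) dx = L/2, ∫sin(jπx/L)·sin(lπx/L) dx = 0; diagonal moments ∫x·sin²(jπx/L) dx = L²/4, ∫x²·sin²(jπx/L) dx = L³·(1/6 − 1/(4j²π²)); cross terms ∫x·sin(jπx/L)·sin(lπx/L) dx = 0 for j + l even and −4jlL²/(π²(j² − l²)²) for j + l odd, ∫x²·sin(jπx/L)·sin(lπx/L) dx = (−1)^(j+l)·4jlL³/(π²(j² − l²)²); higher powers the same way via product-to-sum and parts.
State is unnormalized: ∫|Ψ|² dx = 6.5101, and ∫Ψ*·x²·Ψ dx = 33.402, so ⟨x²⟩ = 33.402 / 6.5101.
⟨x²⟩ = 5.1308.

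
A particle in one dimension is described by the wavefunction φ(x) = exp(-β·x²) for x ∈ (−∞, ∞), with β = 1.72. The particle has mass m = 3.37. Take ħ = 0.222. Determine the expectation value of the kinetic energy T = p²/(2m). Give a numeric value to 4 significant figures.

0.01258

T = −(ħ²/2m) d²/dx², so ⟨T⟩ = −(ħ²/2m) ∫ φ*·φ'' dx / ∫|φ|² dx; with m = 3.37.
Gaussian moments: ∫x^(2j)·e^(−2βx²) dx = (2j−1)!!/(4β)^j · √(π/(2β)), odd powers integrate to 0; here √(π/(2β)) = 0.95564. Derivatives: d/dx e^(−βx²) = −2βx·e^(−βx²), d²/dx² e^(−βx²) = (4β²x² − 2β)·e^(−βx²).
State is unnormalized: ∫|φ|² dx = 0.95564, and ∫φ*·(−ħ²/2m · φ'') dx = 0.012019, so ⟨T⟩ = 0.012019 / 0.95564.
⟨T⟩ = 0.012577.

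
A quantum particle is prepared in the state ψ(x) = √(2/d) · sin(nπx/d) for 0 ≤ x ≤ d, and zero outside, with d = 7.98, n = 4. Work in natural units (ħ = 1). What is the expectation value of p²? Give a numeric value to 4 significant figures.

p² ψ = −ħ² d²ψ/dx²; ⟨p²⟩ = −ħ² ∫ ψ*·ψ'' dx.
d/dx sin(nπx/d) = (nπ/d)·cos(nπx/d) and d²/dx² sin(nπx/d) = −(nπ/d)²·sin(nπx/d); on 0 ≤ x ≤ d, ∫sin²(nπx/d) dx = d/2 and ∫sin(nπx/d)·cos(nπx/d) dx = 0.
⟨p²⟩ = 2.4798.

2.480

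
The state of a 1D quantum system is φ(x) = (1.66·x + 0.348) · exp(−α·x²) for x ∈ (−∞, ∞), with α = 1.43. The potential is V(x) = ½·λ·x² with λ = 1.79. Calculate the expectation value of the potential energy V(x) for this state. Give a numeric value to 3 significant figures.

0.407

⟨V⟩ = ∫ V(x)·|φ|² dx / ∫|φ|² dx.
Expand each integrand as polynomial × e^(−2αx²) and use ∫x^(2j)·e^(−2αx²) dx = (2j−1)!!/(4α)^j · √(π/(2α)), odd powers → 0; here √(π/(2α)) = 1.0481.
State is unnormalized: ∫|φ|² dx = 0.63183, and ∫φ*·V(x)·φ dx = 0.25687, so ⟨V⟩ = 0.25687 / 0.63183.
⟨V⟩ = 0.40654.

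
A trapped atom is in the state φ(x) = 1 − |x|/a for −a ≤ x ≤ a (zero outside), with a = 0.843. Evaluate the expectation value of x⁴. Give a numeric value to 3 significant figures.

⟨x⁴⟩ = ∫ x⁴·|φ|² dx / ∫|φ|² dx (integrals over the domain).
φ is even, so ∫ over [−a, a] = 2∫₀ᵃ with φ = 1 − x/a there: ∫₀ᵃ (1 − x/a)² dx = a/3, ∫₀ᵃ x²(1 − x/a)² dx = a³/30, ∫₀ᵃ x⁴(1 − x/a)² dx = a⁵/105.
State is unnormalized: ∫|φ|² dx = 0.56200, and ∫φ*·x⁴·φ dx = 0.0081092, so ⟨x⁴⟩ = 0.0081092 / 0.56200.
⟨x⁴⟩ = 0.014429.

0.0144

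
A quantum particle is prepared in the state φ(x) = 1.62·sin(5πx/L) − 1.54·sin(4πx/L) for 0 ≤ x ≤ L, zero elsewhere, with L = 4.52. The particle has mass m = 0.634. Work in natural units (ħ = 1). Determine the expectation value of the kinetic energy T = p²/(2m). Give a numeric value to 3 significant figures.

T = −(ħ²/2m) d²/dx², so ⟨T⟩ = −(ħ²/2m) ∫ φ*·φ'' dx / ∫|φ|² dx; with m = 0.634.
d²/dx² sin(jπx/L) = −(jπ/L)²·sin(jπx/L); on 0 ≤ x ≤ L, ∫sin²(jπx/L) dx = L/2 and ∫sin(jπx/L)·sin(lπx/L) dx = 0 for j ≠ l, so only diagonal terms survive in ∫|φ|² and ∫φ·φ″; ∫φ·φ′ dx = [φ²/2] between the walls = 0.
State is unnormalized: ∫|φ|² dx = 11.291, and ∫φ*·(−ħ²/2m · φ'') dx = 89.163, so ⟨T⟩ = 89.163 / 11.291.
⟨T⟩ = 7.8969.

7.90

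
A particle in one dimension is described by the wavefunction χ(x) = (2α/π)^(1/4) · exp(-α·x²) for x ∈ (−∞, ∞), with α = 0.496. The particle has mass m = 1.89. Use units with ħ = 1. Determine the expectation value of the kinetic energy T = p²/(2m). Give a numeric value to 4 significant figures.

0.1312

T = −(ħ²/2m) d²/dx², so ⟨T⟩ = −(ħ²/2m) ∫ χ*·χ'' dx; with m = 1.89.
Gaussian moments: ∫x^(2j)·e^(−2αx²) dx = (2j−1)!!/(4α)^j · √(π/(2α)), odd powers integrate to 0; here √(π/(2α)) = 1.7796. Derivatives: d/dx e^(−αx²) = −2αx·e^(−αx²), d²/dx² e^(−αx²) = (4α²x² − 2α)·e^(−αx²).
⟨T⟩ = 0.13122.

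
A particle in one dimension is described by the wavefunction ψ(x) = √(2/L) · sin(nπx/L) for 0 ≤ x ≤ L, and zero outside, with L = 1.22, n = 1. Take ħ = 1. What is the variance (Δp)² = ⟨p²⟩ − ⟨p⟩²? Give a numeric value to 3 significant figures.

6.63

Compute ⟨p⟩ and ⟨p²⟩ separately; (Δp)² = ⟨p²⟩ − ⟨p⟩².
d/dx sin(nπx/L) = (nπ/L)·cos(nπx/L) and d²/dx² sin(nπx/L) = −(nπ/L)²·sin(nπx/L); on 0 ≤ x ≤ L, ∫sin²(nπx/L) dx = L/2 and ∫sin(nπx/L)·cos(nπx/L) dx = 0.
⟨p⟩ = 0.0000 and ⟨p²⟩ = 6.6310.
(Δp)² = 6.6310 − (0.0000)² = 6.6310.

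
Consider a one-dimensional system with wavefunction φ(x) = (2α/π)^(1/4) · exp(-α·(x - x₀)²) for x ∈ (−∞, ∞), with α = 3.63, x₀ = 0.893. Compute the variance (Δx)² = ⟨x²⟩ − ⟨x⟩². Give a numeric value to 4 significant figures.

Compute ⟨x⟩ and ⟨x²⟩ separately, then (Δx)² = ⟨x²⟩ − ⟨x⟩².
Gaussian moments (u = x − x₀): ∫u^(2j)·e^(−2αu²) du = (2j−1)!!/(4α)^j · √(π/(2α)), odd powers integrate to 0; here √(π/(2α)) = 0.65782.
⟨x⟩ = 0.89300 and ⟨x²⟩ = 0.86632.
(Δx)² = 0.86632 − (0.89300)² = 0.068871.

0.06887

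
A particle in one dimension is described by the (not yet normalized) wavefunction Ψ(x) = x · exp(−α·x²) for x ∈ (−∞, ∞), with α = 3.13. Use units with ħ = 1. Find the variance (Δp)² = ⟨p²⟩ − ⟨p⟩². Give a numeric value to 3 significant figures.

Compute ⟨p⟩ and ⟨p²⟩ separately; (Δp)² = ⟨p²⟩ − ⟨p⟩².
Expand each integrand as polynomial × e^(−2αx²) and use ∫x^(2j)·e^(−2αx²) dx = (2j−1)!!/(4α)^j · √(π/(2α)), odd powers → 0; here √(π/(2α)) = 0.70842. Differentiate with the product rule, d/dx e^(−αx²) = −2αx·e^(−αx²).
Normalization: ∫|Ψ|² dx = 0.056583.
⟨p⟩ = 0.0000 and ⟨p²⟩ = 9.3900.
(Δp)² = 9.3900 − (0.0000)² = 9.3900.

9.39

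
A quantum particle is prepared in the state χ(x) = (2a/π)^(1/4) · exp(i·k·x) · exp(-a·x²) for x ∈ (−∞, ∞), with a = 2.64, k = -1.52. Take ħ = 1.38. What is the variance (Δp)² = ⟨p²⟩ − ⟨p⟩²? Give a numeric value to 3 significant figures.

5.03

Compute ⟨p⟩ and ⟨p²⟩ separately; (Δp)² = ⟨p²⟩ − ⟨p⟩².
Gaussian moments: ∫x^(2j)·e^(−2ax²) dx = (2j−1)!!/(4a)^j · √(π/(2a)), odd powers integrate to 0; here √(π/(2a)) = 0.77136. Derivatives: χ′ = (ik − 2ax)·χ, χ″ = ((ik − 2ax)² − 2a)·χ; the odd-in-x pieces drop out.
⟨p⟩ = -2.0976 and ⟨p²⟩ = 9.4275.
(Δp)² = 9.4275 − (-2.0976)² = 5.0276.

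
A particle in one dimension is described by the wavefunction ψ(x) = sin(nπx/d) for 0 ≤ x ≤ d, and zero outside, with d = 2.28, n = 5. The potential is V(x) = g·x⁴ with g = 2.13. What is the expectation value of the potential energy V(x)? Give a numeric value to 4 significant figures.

11.28

⟨V⟩ = ∫ V(x)·|ψ|² dx / ∫|ψ|² dx.
With sin²θ = (1 − cos2θ)/2 on 0 ≤ x ≤ d: ∫sin²(nπx/d) dx = d/2, ∫x·sin²(nπx/d) dx = d²/4, ∫x²·sin²(nπx/d) dx = d³·(1/6 − 1/(4n²π²)); higher powers xᵏ the same way, integrating xᵏ·cos(2nπx/d) by parts.
State is unnormalized: ∫|ψ|² dx = 1.1400, and ∫ψ*·V(x)·ψ dx = 12.859, so ⟨V⟩ = 12.859 / 1.1400.
⟨V⟩ = 11.280.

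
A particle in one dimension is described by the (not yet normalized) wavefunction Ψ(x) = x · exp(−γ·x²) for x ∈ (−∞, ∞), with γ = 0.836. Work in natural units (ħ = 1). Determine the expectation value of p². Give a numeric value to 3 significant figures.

p² Ψ = −ħ² d²Ψ/dx²; ⟨p²⟩ = −ħ² ∫ Ψ*·Ψ'' dx / ∫|Ψ|² dx.
Expand each integrand as polynomial × e^(−2γx²) and use ∫x^(2j)·e^(−2γx²) dx = (2j−1)!!/(4γ)^j · √(π/(2γ)), odd powers → 0; here √(π/(2γ)) = 1.3707. Differentiate with the product rule, d/dx e^(−γx²) = −2γx·e^(−γx²).
State is unnormalized: ∫|Ψ|² dx = 0.40991, and ∫Ψ*·(−ħ² Ψ'') dx = 1.0281, so ⟨p²⟩ = 1.0281 / 0.40991.
⟨p²⟩ = 2.5080.

2.51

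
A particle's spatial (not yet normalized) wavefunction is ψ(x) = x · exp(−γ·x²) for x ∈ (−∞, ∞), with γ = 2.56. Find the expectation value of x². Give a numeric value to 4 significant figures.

⟨x²⟩ = ∫ x²·|ψ|² dx / ∫|ψ|² dx (integrals over the domain).
Expand each integrand as polynomial × e^(−2γx²) and use ∫x^(2j)·e^(−2γx²) dx = (2j−1)!!/(4γ)^j · √(π/(2γ)), odd powers → 0; here √(π/(2γ)) = 0.78332.
State is unnormalized: ∫|ψ|² dx = 0.076496, and ∫ψ*·x²·ψ dx = 0.022411, so ⟨x²⟩ = 0.022411 / 0.076496.
⟨x²⟩ = 0.29297.

0.2930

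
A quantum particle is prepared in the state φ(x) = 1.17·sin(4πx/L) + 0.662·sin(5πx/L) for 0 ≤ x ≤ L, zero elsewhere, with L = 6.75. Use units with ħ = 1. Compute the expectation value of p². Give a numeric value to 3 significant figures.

p² φ = −ħ² d²φ/dx²; ⟨p²⟩ = −ħ² ∫ φ*·φ'' dx / ∫|φ|² dx.
d²/dx² sin(jπx/L) = −(jπ/L)²·sin(jπx/L); on 0 ≤ x ≤ L, ∫sin²(jπx/L) dx = L/2 and ∫sin(jπx/L)·sin(lπx/L) dx = 0 for j ≠ l, so only diagonal terms survive in ∫|φ|² and ∫φ·φ″; ∫φ·φ′ dx = [φ²/2] between the walls = 0.
State is unnormalized: ∫|φ|² dx = 6.0991, and ∫φ*·(−ħ² φ'') dx = 24.022, so ⟨p²⟩ = 24.022 / 6.0991.
⟨p²⟩ = 3.9386.

3.94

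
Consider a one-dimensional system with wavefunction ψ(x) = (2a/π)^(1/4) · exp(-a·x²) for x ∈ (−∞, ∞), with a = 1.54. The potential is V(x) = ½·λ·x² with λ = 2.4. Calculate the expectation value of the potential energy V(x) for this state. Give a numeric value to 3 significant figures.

⟨V⟩ = ∫ V(x)·|ψ|² dx.
Gaussian moments: ∫x^(2j)·e^(−2ax²) dx = (2j−1)!!/(4a)^j · √(π/(2a)), odd powers integrate to 0; here √(π/(2a)) = 1.0099.
⟨V⟩ = 0.19481.

0.195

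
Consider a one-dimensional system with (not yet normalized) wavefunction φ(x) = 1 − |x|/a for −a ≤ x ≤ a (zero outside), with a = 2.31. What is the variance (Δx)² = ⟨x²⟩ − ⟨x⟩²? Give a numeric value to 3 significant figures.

0.534

Compute ⟨x⟩ and ⟨x²⟩ separately, then (Δx)² = ⟨x²⟩ − ⟨x⟩².
φ is even, so ∫ over [−a, a] = 2∫₀ᵃ with φ = 1 − x/a there: ∫₀ᵃ (1 − x/a)² dx = a/3, ∫₀ᵃ x²(1 − x/a)² dx = a³/30, ∫₀ᵃ x⁴(1 − x/a)² dx = a⁵/105.
Normalization: ∫|φ|² dx = 1.5400.
⟨x⟩ = 0.0000 and ⟨x²⟩ = 0.53361.
(Δx)² = 0.53361 − (0.0000)² = 0.53361.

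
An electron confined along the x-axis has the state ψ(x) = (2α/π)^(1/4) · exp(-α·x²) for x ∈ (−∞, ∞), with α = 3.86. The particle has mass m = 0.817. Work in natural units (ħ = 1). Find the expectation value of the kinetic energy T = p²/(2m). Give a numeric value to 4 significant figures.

2.362

T = −(ħ²/2m) d²/dx², so ⟨T⟩ = −(ħ²/2m) ∫ ψ*·ψ'' dx; with m = 0.817.
Gaussian moments: ∫x^(2j)·e^(−2αx²) dx = (2j−1)!!/(4α)^j · √(π/(2α)), odd powers integrate to 0; here √(π/(2α)) = 0.63792. Derivatives: d/dx e^(−αx²) = −2αx·e^(−αx²), d²/dx² e^(−αx²) = (4α²x² − 2α)·e^(−αx²).
⟨T⟩ = 2.3623.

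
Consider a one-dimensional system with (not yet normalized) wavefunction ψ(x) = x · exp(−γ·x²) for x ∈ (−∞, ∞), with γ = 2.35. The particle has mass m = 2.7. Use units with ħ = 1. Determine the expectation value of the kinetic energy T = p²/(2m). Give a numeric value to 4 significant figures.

1.306

T = −(ħ²/2m) d²/dx², so ⟨T⟩ = −(ħ²/2m) ∫ ψ*·ψ'' dx / ∫|ψ|² dx; with m = 2.7.
Expand each integrand as polynomial × e^(−2γx²) and use ∫x^(2j)·e^(−2γx²) dx = (2j−1)!!/(4γ)^j · √(π/(2γ)), odd powers → 0; here √(π/(2γ)) = 0.81757. Differentiate with the product rule, d/dx e^(−γx²) = −2γx·e^(−γx²).
State is unnormalized: ∫|ψ|² dx = 0.086976, and ∫ψ*·(−ħ²/2m · ψ'') dx = 0.11355, so ⟨T⟩ = 0.11355 / 0.086976.
⟨T⟩ = 1.3056.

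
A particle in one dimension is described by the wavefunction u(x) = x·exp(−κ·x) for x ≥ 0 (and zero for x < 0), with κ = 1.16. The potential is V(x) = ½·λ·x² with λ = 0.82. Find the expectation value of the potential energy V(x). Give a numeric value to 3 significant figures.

⟨V⟩ = ∫ V(x)·|u|² dx / ∫|u|² dx.
Every integrand reduces to terms xʲ·e^(−2κx) on [0, ∞); use ∫₀^∞ xʲ·e^(−2κx) dx = j!/(2κ)^(j+1).
State is unnormalized: ∫|u|² dx = 0.16016, and ∫u*·V(x)·u dx = 0.14640, so ⟨V⟩ = 0.14640 / 0.16016.
⟨V⟩ = 0.91409.

0.914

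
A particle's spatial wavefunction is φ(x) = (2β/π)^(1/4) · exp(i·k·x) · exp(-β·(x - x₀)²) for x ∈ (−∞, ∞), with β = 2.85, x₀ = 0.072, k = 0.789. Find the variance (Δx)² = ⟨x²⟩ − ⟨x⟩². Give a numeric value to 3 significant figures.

0.0877

Compute ⟨x⟩ and ⟨x²⟩ separately, then (Δx)² = ⟨x²⟩ − ⟨x⟩².
Gaussian moments (u = x − x₀): ∫u^(2j)·e^(−2βu²) du = (2j−1)!!/(4β)^j · √(π/(2β)), odd powers integrate to 0; here √(π/(2β)) = 0.74240.
⟨x⟩ = 0.072000 and ⟨x²⟩ = 0.092903.
(Δx)² = 0.092903 − (0.072000)² = 0.087719.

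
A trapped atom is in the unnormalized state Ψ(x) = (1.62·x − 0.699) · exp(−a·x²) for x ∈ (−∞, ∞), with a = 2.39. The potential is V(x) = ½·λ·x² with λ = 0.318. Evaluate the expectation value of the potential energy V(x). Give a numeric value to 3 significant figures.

⟨V⟩ = ∫ V(x)·|Ψ|² dx / ∫|Ψ|² dx.
Expand each integrand as polynomial × e^(−2ax²) and use ∫x^(2j)·e^(−2ax²) dx = (2j−1)!!/(4a)^j · √(π/(2a)), odd powers → 0; here √(π/(2a)) = 0.81070.
State is unnormalized: ∫|Ψ|² dx = 0.61866, and ∫Ψ*·V(x)·Ψ dx = 0.017692, so ⟨V⟩ = 0.017692 / 0.61866.
⟨V⟩ = 0.028598.

0.0286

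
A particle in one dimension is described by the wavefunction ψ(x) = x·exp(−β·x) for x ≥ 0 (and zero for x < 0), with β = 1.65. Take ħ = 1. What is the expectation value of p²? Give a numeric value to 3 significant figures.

2.72

p² ψ = −ħ² d²ψ/dx²; ⟨p²⟩ = −ħ² ∫ ψ*·ψ'' dx / ∫|ψ|² dx.
Differentiate x·exp(−β·x) with the product rule; every integrand then reduces to terms xʲ·e^(−2βx) on [0, ∞), with ∫₀^∞ xʲ·e^(−2βx) dx = j!/(2β)^(j+1).
State is unnormalized: ∫|ψ|² dx = 0.055653, and ∫ψ*·(−ħ² ψ'') dx = 0.15152, so ⟨p²⟩ = 0.15152 / 0.055653.
⟨p²⟩ = 2.7225.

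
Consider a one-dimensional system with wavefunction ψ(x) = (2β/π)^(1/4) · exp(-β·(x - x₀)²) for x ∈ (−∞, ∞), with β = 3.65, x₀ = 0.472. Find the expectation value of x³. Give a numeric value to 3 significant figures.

0.202

⟨x³⟩ = ∫ x³·|ψ|² dx (integrals over the domain).
Gaussian moments (u = x − x₀): ∫u^(2j)·e^(−2βu²) du = (2j−1)!!/(4β)^j · √(π/(2β)), odd powers integrate to 0; here √(π/(2β)) = 0.65601.
⟨x³⟩ = 0.20214.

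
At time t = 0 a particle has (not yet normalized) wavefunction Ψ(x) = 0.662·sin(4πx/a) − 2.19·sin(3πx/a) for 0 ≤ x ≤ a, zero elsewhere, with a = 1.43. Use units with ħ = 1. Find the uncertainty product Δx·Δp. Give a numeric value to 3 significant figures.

Δx = √(⟨x²⟩−⟨x⟩²), Δp = √(⟨p²⟩−⟨p⟩²).
On 0 ≤ x ≤ a (j ≠ l): ∫sin²(jπx/a) dx = a/2, ∫sin(jπx/a)·sin(lπx/a) dx = 0; diagonal moments ∫x·sin²(jπx/a) dx = a²/4, ∫x²·sin²(jπx/a) dx = a³·(1/6 − 1/(4j²π²)); cross terms ∫x·sin(jπx/a)·sin(lπx/a) dx = 0 for j + l even and −4jla²/(π²(j² − l²)²) for j + l odd, ∫x²·sin(jπx/a)·sin(lπx/a) dx = (−1)^(j+l)·4jla³/(π²(j² − l²)²); higher powers the same way via product-to-sum and parts. d²/dx² sin(jπx/a) = −(jπ/a)²·sin(jπx/a); on 0 ≤ x ≤ a, ∫sin²(jπx/a) dx = a/2 and ∫sin(jπx/a)·sin(lπx/a) dx = 0 for j ≠ l, so only diagonal terms survive in ∫|Ψ|² and ∫Ψ·Ψ″; ∫Ψ·Ψ′ dx = [Ψ²/2] between the walls = 0.
Normalization: ∫|Ψ|² dx = 3.7426.
⟨x⟩ = 0.87225, ⟨x²⟩ = 0.89541 ⇒ Δx = 0.36687.
⟨p⟩ = 0.0000, ⟨p²⟩ = 46.267 ⇒ Δp = 6.8020.
Δx·Δp = 2.4954.

2.50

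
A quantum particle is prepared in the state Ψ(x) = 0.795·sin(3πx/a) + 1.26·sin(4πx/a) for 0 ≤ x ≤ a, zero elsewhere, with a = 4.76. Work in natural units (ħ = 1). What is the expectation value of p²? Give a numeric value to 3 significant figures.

6.10

p² Ψ = −ħ² d²Ψ/dx²; ⟨p²⟩ = −ħ² ∫ Ψ*·Ψ'' dx / ∫|Ψ|² dx.
d²/dx² sin(jπx/a) = −(jπ/a)²·sin(jπx/a); on 0 ≤ x ≤ a, ∫sin²(jπx/a) dx = a/2 and ∫sin(jπx/a)·sin(lπx/a) dx = 0 for j ≠ l, so only diagonal terms survive in ∫|Ψ|² and ∫Ψ·Ψ″; ∫Ψ·Ψ′ dx = [Ψ²/2] between the walls = 0.
State is unnormalized: ∫|Ψ|² dx = 5.2827, and ∫Ψ*·(−ħ² Ψ'') dx = 32.232, so ⟨p²⟩ = 32.232 / 5.2827.
⟨p²⟩ = 6.1013.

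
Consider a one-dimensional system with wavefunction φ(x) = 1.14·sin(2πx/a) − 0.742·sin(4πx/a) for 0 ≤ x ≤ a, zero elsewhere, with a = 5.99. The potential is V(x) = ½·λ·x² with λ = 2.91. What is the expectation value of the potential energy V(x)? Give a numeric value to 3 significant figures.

⟨V⟩ = ∫ V(x)·|φ|² dx / ∫|φ|² dx.
On 0 ≤ x ≤ a (j ≠ l): ∫sin²(jπx/a) dx = a/2, ∫sin(jπx/a)·sin(lπx/a) dx = 0; diagonal moments ∫x·sin²(jπx/a) dx = a²/4, ∫x²·sin²(jπx/a) dx = a³·(1/6 − 1/(4j²π²)); cross terms ∫x·sin(jπx/a)·sin(lπx/a) dx = 0 for j + l even and −4jla²/(π²(j² − l²)²) for j + l odd, ∫x²·sin(jπx/a)·sin(lπx/a) dx = (−1)^(j+l)·4jla³/(π²(j² − l²)²); higher powers the same way via product-to-sum and parts.
State is unnormalized: ∫|φ|² dx = 5.5412, and ∫φ*·V(x)·φ dx = 81.670, so ⟨V⟩ = 81.670 / 5.5412.
⟨V⟩ = 14.739.

14.7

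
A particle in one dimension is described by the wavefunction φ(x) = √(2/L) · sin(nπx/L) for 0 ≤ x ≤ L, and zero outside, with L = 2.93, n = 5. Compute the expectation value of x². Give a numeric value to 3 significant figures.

⟨x²⟩ = ∫ x²·|φ|² dx (integrals over the domain).
With sin²θ = (1 − cos2θ)/2 on 0 ≤ x ≤ L: ∫sin²(nπx/L) dx = L/2, ∫x·sin²(nπx/L) dx = L²/4, ∫x²·sin²(nπx/L) dx = L³·(1/6 − 1/(4n²π²)); higher powers xᵏ the same way, integrating xᵏ·cos(2nπx/L) by parts.
⟨x²⟩ = 2.8442.

2.84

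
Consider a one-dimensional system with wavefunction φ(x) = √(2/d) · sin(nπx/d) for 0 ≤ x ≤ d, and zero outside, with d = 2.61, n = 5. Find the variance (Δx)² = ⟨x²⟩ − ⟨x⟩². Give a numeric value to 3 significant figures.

Compute ⟨x⟩ and ⟨x²⟩ separately, then (Δx)² = ⟨x²⟩ − ⟨x⟩².
With sin²θ = (1 − cos2θ)/2 on 0 ≤ x ≤ d: ∫sin²(nπx/d) dx = d/2, ∫x·sin²(nπx/d) dx = d²/4, ∫x²·sin²(nπx/d) dx = d³·(1/6 − 1/(4n²π²)); higher powers xᵏ the same way, integrating xᵏ·cos(2nπx/d) by parts.
⟨x⟩ = 1.3050 and ⟨x²⟩ = 2.2569.
(Δx)² = 2.2569 − (1.3050)² = 0.55387.

0.554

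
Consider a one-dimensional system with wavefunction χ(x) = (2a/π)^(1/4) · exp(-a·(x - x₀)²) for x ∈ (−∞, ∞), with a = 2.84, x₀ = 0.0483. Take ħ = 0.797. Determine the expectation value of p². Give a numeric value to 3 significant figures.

1.80

p² χ = −ħ² d²χ/dx²; ⟨p²⟩ = −ħ² ∫ χ*·χ'' dx.
Gaussian moments (u = x − x₀): ∫u^(2j)·e^(−2au²) du = (2j−1)!!/(4a)^j · √(π/(2a)), odd powers integrate to 0; here √(π/(2a)) = 0.74371. Derivatives: d/dx e^(−au²) = −2au·e^(−au²), d²/dx² e^(−au²) = (4a²u² − 2a)·e^(−au²).
⟨p²⟩ = 1.8040.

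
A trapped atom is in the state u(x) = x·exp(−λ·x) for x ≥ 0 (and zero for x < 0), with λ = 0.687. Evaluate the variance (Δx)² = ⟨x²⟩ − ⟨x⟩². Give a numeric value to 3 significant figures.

1.59

Compute ⟨x⟩ and ⟨x²⟩ separately, then (Δx)² = ⟨x²⟩ − ⟨x⟩².
Every integrand reduces to terms xʲ·e^(−2λx) on [0, ∞); use ∫₀^∞ xʲ·e^(−2λx) dx = j!/(2λ)^(j+1).
Normalization: ∫|u|² dx = 0.77103.
⟨x⟩ = 2.1834 and ⟨x²⟩ = 6.3563.
(Δx)² = 6.3563 − (2.1834)² = 1.5891.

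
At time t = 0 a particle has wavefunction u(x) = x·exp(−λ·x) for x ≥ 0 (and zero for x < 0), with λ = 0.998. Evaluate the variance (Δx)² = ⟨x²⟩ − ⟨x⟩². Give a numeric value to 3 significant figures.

Compute ⟨x⟩ and ⟨x²⟩ separately, then (Δx)² = ⟨x²⟩ − ⟨x⟩².
Every integrand reduces to terms xʲ·e^(−2λx) on [0, ∞); use ∫₀^∞ xʲ·e^(−2λx) dx = j!/(2λ)^(j+1).
Normalization: ∫|u|² dx = 0.25151.
⟨x⟩ = 1.5030 and ⟨x²⟩ = 3.0120.
(Δx)² = 3.0120 − (1.5030)² = 0.75301.

0.753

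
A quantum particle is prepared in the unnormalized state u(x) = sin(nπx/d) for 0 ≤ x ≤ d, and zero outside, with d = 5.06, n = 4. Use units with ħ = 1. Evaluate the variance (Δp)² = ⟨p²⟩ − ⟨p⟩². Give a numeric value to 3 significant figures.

6.17

Compute ⟨p⟩ and ⟨p²⟩ separately; (Δp)² = ⟨p²⟩ − ⟨p⟩².
d/dx sin(nπx/d) = (nπ/d)·cos(nπx/d) and d²/dx² sin(nπx/d) = −(nπ/d)²·sin(nπx/d); on 0 ≤ x ≤ d, ∫sin²(nπx/d) dx = d/2 and ∫sin(nπx/d)·cos(nπx/d) dx = 0.
Normalization: ∫|u|² dx = 2.5300.
⟨p⟩ = 0.0000 and ⟨p²⟩ = 6.1676.
(Δp)² = 6.1676 − (0.0000)² = 6.1676.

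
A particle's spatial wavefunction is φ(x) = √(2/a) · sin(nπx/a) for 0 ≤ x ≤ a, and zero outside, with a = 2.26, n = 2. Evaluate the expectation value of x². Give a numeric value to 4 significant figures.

⟨x²⟩ = ∫ x²·|φ|² dx (integrals over the domain).
With sin²θ = (1 − cos2θ)/2 on 0 ≤ x ≤ a: ∫sin²(nπx/a) dx = a/2, ∫x·sin²(nπx/a) dx = a²/4, ∫x²·sin²(nπx/a) dx = a³·(1/6 − 1/(4n²π²)); higher powers xᵏ the same way, integrating xᵏ·cos(2nπx/a) by parts.
⟨x²⟩ = 1.6378.

1.638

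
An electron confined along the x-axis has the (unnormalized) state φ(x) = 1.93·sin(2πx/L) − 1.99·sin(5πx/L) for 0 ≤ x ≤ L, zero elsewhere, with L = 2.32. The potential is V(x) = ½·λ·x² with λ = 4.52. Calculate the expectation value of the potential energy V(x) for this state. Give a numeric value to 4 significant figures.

⟨V⟩ = ∫ V(x)·|φ|² dx / ∫|φ|² dx.
On 0 ≤ x ≤ L (j ≠ l): ∫sin²(jπx/L) dx = L/2, ∫sin(jπx/L)·sin(lπx/L) dx = 0; diagonal moments ∫x·sin²(jπx/L) dx = L²/4, ∫x²·sin²(jπx/L) dx = L³·(1/6 − 1/(4j²π²)); cross terms ∫x·sin(jπx/L)·sin(lπx/L) dx = 0 for j + l even and −4jlL²/(π²(j² − l²)²) for j + l odd, ∫x²·sin(jπx/L)·sin(lπx/L) dx = (−1)^(j+l)·4jlL³/(π²(j² − l²)²); higher powers the same way via product-to-sum and parts.
State is unnormalized: ∫|φ|² dx = 8.9146, and ∫φ*·V(x)·φ dx = 37.360, so ⟨V⟩ = 37.360 / 8.9146.
⟨V⟩ = 4.1908.

4.191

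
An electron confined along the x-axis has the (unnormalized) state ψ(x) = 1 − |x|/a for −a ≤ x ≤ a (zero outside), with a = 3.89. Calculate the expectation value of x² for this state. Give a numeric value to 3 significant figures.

1.51

⟨x²⟩ = ∫ x²·|ψ|² dx / ∫|ψ|² dx (integrals over the domain).
ψ is even, so ∫ over [−a, a] = 2∫₀ᵃ with ψ = 1 − x/a there: ∫₀ᵃ (1 − x/a)² dx = a/3, ∫₀ᵃ x²(1 − x/a)² dx = a³/30, ∫₀ᵃ x⁴(1 − x/a)² dx = a⁵/105.
State is unnormalized: ∫|ψ|² dx = 2.5933, and ∫ψ*·x²·ψ dx = 3.9243, so ⟨x²⟩ = 3.9243 / 2.5933.
⟨x²⟩ = 1.5132.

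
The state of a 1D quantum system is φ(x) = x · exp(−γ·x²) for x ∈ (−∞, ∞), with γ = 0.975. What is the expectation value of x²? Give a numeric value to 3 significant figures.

⟨x²⟩ = ∫ x²·|φ|² dx / ∫|φ|² dx (integrals over the domain).
Expand each integrand as polynomial × e^(−2γx²) and use ∫x^(2j)·e^(−2γx²) dx = (2j−1)!!/(4γ)^j · √(π/(2γ)), odd powers → 0; here √(π/(2γ)) = 1.2693.
State is unnormalized: ∫|φ|² dx = 0.32546, and ∫φ*·x²·φ dx = 0.25035, so ⟨x²⟩ = 0.25035 / 0.32546.
⟨x²⟩ = 0.76923.

0.769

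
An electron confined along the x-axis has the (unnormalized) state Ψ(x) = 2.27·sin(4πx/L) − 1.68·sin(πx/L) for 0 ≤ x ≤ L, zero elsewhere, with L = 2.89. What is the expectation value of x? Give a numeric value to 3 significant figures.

1.48

⟨x⟩ = ∫ x·|Ψ|² dx / ∫|Ψ|² dx (integrals over the domain).
On 0 ≤ x ≤ L (j ≠ l): ∫sin²(jπx/L) dx = L/2, ∫sin(jπx/L)·sin(lπx/L) dx = 0; diagonal moments ∫x·sin²(jπx/L) dx = L²/4, ∫x²·sin²(jπx/L) dx = L³·(1/6 − 1/(4j²π²)); cross terms ∫x·sin(jπx/L)·sin(lπx/L) dx = 0 for j + l even and −4jlL²/(π²(j² − l²)²) for j + l odd, ∫x²·sin(jπx/L)·sin(lπx/L) dx = (−1)^(j+l)·4jlL³/(π²(j² − l²)²); higher powers the same way via product-to-sum and parts.
State is unnormalized: ∫|Ψ|² dx = 11.524, and ∫Ψ*·x·Ψ dx = 17.112, so ⟨x⟩ = 17.112 / 11.524.
⟨x⟩ = 1.4848.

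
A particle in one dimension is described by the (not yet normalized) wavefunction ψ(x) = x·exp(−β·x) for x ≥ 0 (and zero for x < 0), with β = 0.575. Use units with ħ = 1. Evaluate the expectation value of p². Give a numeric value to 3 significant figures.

p² ψ = −ħ² d²ψ/dx²; ⟨p²⟩ = −ħ² ∫ ψ*·ψ'' dx / ∫|ψ|² dx.
Differentiate x·exp(−β·x) with the product rule; every integrand then reduces to terms xʲ·e^(−2βx) on [0, ∞), with ∫₀^∞ xʲ·e^(−2βx) dx = j!/(2β)^(j+1).
State is unnormalized: ∫|ψ|² dx = 1.3150, and ∫ψ*·(−ħ² ψ'') dx = 0.43478, so ⟨p²⟩ = 0.43478 / 1.3150.
⟨p²⟩ = 0.33063.

0.331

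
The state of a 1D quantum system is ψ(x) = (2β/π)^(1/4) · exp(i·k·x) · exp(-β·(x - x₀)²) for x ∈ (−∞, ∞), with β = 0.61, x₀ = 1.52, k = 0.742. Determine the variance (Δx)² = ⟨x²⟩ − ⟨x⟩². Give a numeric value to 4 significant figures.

0.4098

Compute ⟨x⟩ and ⟨x²⟩ separately, then (Δx)² = ⟨x²⟩ − ⟨x⟩².
Gaussian moments (u = x − x₀): ∫u^(2j)·e^(−2βu²) du = (2j−1)!!/(4β)^j · √(π/(2β)), odd powers integrate to 0; here √(π/(2β)) = 1.6047.
⟨x⟩ = 1.5200 and ⟨x²⟩ = 2.7202.
(Δx)² = 2.7202 − (1.5200)² = 0.40984.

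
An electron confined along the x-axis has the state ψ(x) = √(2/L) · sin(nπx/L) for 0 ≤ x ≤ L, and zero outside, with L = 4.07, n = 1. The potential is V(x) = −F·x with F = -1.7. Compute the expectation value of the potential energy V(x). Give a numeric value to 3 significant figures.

3.46

⟨V⟩ = ∫ V(x)·|ψ|² dx.
With sin²θ = (1 − cos2θ)/2 on 0 ≤ x ≤ L: ∫sin²(nπx/L) dx = L/2, ∫x·sin²(nπx/L) dx = L²/4, ∫x²·sin²(nπx/L) dx = L³·(1/6 − 1/(4n²π²)); higher powers xᵏ the same way, integrating xᵏ·cos(2nπx/L) by parts.
⟨V⟩ = 3.4595.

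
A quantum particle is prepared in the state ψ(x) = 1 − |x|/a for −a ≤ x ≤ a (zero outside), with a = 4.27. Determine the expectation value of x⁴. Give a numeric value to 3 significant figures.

⟨x⁴⟩ = ∫ x⁴·|ψ|² dx / ∫|ψ|² dx (integrals over the domain).
ψ is even, so ∫ over [−a, a] = 2∫₀ᵃ with ψ = 1 − x/a there: ∫₀ᵃ (1 − x/a)² dx = a/3, ∫₀ᵃ x²(1 − x/a)² dx = a³/30, ∫₀ᵃ x⁴(1 − x/a)² dx = a⁵/105.
State is unnormalized: ∫|ψ|² dx = 2.8467, and ∫ψ*·x⁴·ψ dx = 27.038, so ⟨x⁴⟩ = 27.038 / 2.8467.
⟨x⁴⟩ = 9.4982.

9.50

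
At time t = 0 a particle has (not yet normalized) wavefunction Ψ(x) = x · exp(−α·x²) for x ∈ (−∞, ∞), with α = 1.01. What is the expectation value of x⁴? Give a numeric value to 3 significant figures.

⟨x⁴⟩ = ∫ x⁴·|Ψ|² dx / ∫|Ψ|² dx (integrals over the domain).
Expand each integrand as polynomial × e^(−2αx²) and use ∫x^(2j)·e^(−2αx²) dx = (2j−1)!!/(4α)^j · √(π/(2α)), odd powers → 0; here √(π/(2α)) = 1.2471.
State is unnormalized: ∫|Ψ|² dx = 0.30869, and ∫Ψ*·x⁴·Ψ dx = 0.28369, so ⟨x⁴⟩ = 0.28369 / 0.30869.
⟨x⁴⟩ = 0.91903.

0.919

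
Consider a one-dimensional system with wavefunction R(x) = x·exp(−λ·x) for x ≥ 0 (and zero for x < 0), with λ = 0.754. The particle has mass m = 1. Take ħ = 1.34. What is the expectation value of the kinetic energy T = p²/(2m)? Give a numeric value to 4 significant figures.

T = −(ħ²/2m) d²/dx², so ⟨T⟩ = −(ħ²/2m) ∫ R*·R'' dx / ∫|R|² dx; with m = 1.
Differentiate x·exp(−λ·x) with the product rule; every integrand then reduces to terms xʲ·e^(−2λx) on [0, ∞), with ∫₀^∞ xʲ·e^(−2λx) dx = j!/(2λ)^(j+1).
State is unnormalized: ∫|R|² dx = 0.58321, and ∫R*·(−ħ²/2m · R'') dx = 0.29768, so ⟨T⟩ = 0.29768 / 0.58321.
⟨T⟩ = 0.51041.

0.5104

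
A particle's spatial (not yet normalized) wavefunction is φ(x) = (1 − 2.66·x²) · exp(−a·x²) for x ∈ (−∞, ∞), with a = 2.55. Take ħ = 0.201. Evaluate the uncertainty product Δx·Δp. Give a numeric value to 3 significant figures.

0.140

Δx = √(⟨x²⟩−⟨x⟩²), Δp = √(⟨p²⟩−⟨p⟩²).
Expand each integrand as polynomial × e^(−2ax²) and use ∫x^(2j)·e^(−2ax²) dx = (2j−1)!!/(4a)^j · √(π/(2a)), odd powers → 0; here √(π/(2a)) = 0.78486. Differentiate with the product rule, d/dx e^(−ax²) = −2ax·e^(−ax²).
Normalization: ∫|φ|² dx = 0.53563.
⟨x⟩ = 0.0000, ⟨x²⟩ = 0.065424 ⇒ Δx = 0.25578.
⟨p⟩ = 0.0000, ⟨p²⟩ = 0.30156 ⇒ Δp = 0.54914.
Δx·Δp = 0.14046.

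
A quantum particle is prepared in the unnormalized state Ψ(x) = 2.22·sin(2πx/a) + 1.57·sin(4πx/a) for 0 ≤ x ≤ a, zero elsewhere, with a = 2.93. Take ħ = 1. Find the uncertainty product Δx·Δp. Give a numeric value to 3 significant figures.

3.03

Δx = √(⟨x²⟩−⟨x⟩²), Δp = √(⟨p²⟩−⟨p⟩²).
On 0 ≤ x ≤ a (j ≠ l): ∫sin²(jπx/a) dx = a/2, ∫sin(jπx/a)·sin(lπx/a) dx = 0; diagonal moments ∫x·sin²(jπx/a) dx = a²/4, ∫x²·sin²(jπx/a) dx = a³·(1/6 − 1/(4j²π²)); cross terms ∫x·sin(jπx/a)·sin(lπx/a) dx = 0 for j + l even and −4jla²/(π²(j² − l²)²) for j + l odd, ∫x²·sin(jπx/a)·sin(lπx/a) dx = (−1)^(j+l)·4jla³/(π²(j² − l²)²); higher powers the same way via product-to-sum and parts. d²/dx² sin(jπx/a) = −(jπ/a)²·sin(jπx/a); on 0 ≤ x ≤ a, ∫sin²(jπx/a) dx = a/2 and ∫sin(jπx/a)·sin(lπx/a) dx = 0 for j ≠ l, so only diagonal terms survive in ∫|Ψ|² and ∫Ψ·Ψ″; ∫Ψ·Ψ′ dx = [Ψ²/2] between the walls = 0.
Normalization: ∫|Ψ|² dx = 10.831.
⟨x⟩ = 1.4650, ⟨x²⟩ = 3.1446 ⇒ Δx = 0.99918.
⟨p⟩ = 0.0000, ⟨p²⟩ = 9.1980 ⇒ Δp = 3.0328.
Δx·Δp = 3.0304.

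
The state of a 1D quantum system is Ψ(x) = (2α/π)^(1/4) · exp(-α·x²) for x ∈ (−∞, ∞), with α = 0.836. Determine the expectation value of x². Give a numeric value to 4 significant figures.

0.2990

⟨x²⟩ = ∫ x²·|Ψ|² dx (integrals over the domain).
Gaussian moments: ∫x^(2j)·e^(−2αx²) dx = (2j−1)!!/(4α)^j · √(π/(2α)), odd powers integrate to 0; here √(π/(2α)) = 1.3707.
⟨x²⟩ = 0.29904.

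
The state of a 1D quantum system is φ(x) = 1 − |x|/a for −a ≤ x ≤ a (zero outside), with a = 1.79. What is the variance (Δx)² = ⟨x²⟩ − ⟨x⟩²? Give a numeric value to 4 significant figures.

Compute ⟨x⟩ and ⟨x²⟩ separately, then (Δx)² = ⟨x²⟩ − ⟨x⟩².
φ is even, so ∫ over [−a, a] = 2∫₀ᵃ with φ = 1 − x/a there: ∫₀ᵃ (1 − x/a)² dx = a/3, ∫₀ᵃ x²(1 − x/a)² dx = a³/30, ∫₀ᵃ x⁴(1 − x/a)² dx = a⁵/105.
Normalization: ∫|φ|² dx = 1.1933.
⟨x⟩ = 0.0000 and ⟨x²⟩ = 0.32041.
(Δx)² = 0.32041 − (0.0000)² = 0.32041.

0.3204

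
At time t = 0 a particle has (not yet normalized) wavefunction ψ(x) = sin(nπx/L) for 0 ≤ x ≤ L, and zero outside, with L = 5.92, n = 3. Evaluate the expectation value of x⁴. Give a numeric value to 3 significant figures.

⟨x⁴⟩ = ∫ x⁴·|ψ|² dx / ∫|ψ|² dx (integrals over the domain).
With sin²θ = (1 − cos2θ)/2 on 0 ≤ x ≤ L: ∫sin²(nπx/L) dx = L/2, ∫x·sin²(nπx/L) dx = L²/4, ∫x²·sin²(nπx/L) dx = L³·(1/6 − 1/(4n²π²)); higher powers xᵏ the same way, integrating xᵏ·cos(2nπx/L) by parts.
State is unnormalized: ∫|ψ|² dx = 2.9600, and ∫ψ*·x⁴·ψ dx = 686.89, so ⟨x⁴⟩ = 686.89 / 2.9600.
⟨x⁴⟩ = 232.06.

232.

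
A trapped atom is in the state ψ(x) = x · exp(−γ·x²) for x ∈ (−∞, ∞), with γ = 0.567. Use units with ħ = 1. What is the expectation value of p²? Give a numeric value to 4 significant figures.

1.701

p² ψ = −ħ² d²ψ/dx²; ⟨p²⟩ = −ħ² ∫ ψ*·ψ'' dx / ∫|ψ|² dx.
Expand each integrand as polynomial × e^(−2γx²) and use ∫x^(2j)·e^(−2γx²) dx = (2j−1)!!/(4γ)^j · √(π/(2γ)), odd powers → 0; here √(π/(2γ)) = 1.6644. Differentiate with the product rule, d/dx e^(−γx²) = −2γx·e^(−γx²).
State is unnormalized: ∫|ψ|² dx = 0.73388, and ∫ψ*·(−ħ² ψ'') dx = 1.2483, so ⟨p²⟩ = 1.2483 / 0.73388.
⟨p²⟩ = 1.7010.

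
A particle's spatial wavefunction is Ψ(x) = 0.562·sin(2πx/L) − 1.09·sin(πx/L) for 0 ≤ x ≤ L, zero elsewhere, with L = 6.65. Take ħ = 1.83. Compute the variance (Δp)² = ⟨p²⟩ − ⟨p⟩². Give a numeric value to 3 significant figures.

1.22

Compute ⟨p⟩ and ⟨p²⟩ separately; (Δp)² = ⟨p²⟩ − ⟨p⟩².
d²/dx² sin(jπx/L) = −(jπ/L)²·sin(jπx/L); on 0 ≤ x ≤ L, ∫sin²(jπx/L) dx = L/2 and ∫sin(jπx/L)·sin(lπx/L) dx = 0 for j ≠ l, so only diagonal terms survive in ∫|Ψ|² and ∫Ψ·Ψ″; ∫Ψ·Ψ′ dx = [Ψ²/2] between the walls = 0.
Normalization: ∫|Ψ|² dx = 5.0006.
⟨p⟩ = 0.0000 and ⟨p²⟩ = 1.2183.
(Δp)² = 1.2183 − (0.0000)² = 1.2183.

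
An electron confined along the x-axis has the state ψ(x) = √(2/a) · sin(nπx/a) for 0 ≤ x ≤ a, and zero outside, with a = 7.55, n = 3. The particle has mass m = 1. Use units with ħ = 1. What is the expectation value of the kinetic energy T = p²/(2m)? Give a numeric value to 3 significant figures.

0.779

T = −(ħ²/2m) d²/dx², so ⟨T⟩ = −(ħ²/2m) ∫ ψ*·ψ'' dx; with m = 1.
d/dx sin(nπx/a) = (nπ/a)·cos(nπx/a) and d²/dx² sin(nπx/a) = −(nπ/a)²·sin(nπx/a); on 0 ≤ x ≤ a, ∫sin²(nπx/a) dx = a/2 and ∫sin(nπx/a)·cos(nπx/a) dx = 0.
⟨T⟩ = 0.77915.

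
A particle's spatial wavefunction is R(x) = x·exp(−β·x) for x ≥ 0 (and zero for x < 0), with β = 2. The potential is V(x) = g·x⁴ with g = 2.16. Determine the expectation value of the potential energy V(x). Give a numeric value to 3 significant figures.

3.04

⟨V⟩ = ∫ V(x)·|R|² dx / ∫|R|² dx.
Every integrand reduces to terms xʲ·e^(−2βx) on [0, ∞); use ∫₀^∞ xʲ·e^(−2βx) dx = j!/(2β)^(j+1).
State is unnormalized: ∫|R|² dx = 0.031250, and ∫R*·V(x)·R dx = 0.094922, so ⟨V⟩ = 0.094922 / 0.031250.
⟨V⟩ = 3.0375.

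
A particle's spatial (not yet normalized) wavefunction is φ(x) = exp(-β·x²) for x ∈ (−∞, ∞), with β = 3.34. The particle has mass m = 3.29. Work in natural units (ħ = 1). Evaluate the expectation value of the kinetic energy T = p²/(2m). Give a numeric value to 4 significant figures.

0.5076

T = −(ħ²/2m) d²/dx², so ⟨T⟩ = −(ħ²/2m) ∫ φ*·φ'' dx / ∫|φ|² dx; with m = 3.29.
Gaussian moments: ∫x^(2j)·e^(−2βx²) dx = (2j−1)!!/(4β)^j · √(π/(2β)), odd powers integrate to 0; here √(π/(2β)) = 0.68578. Derivatives: d/dx e^(−βx²) = −2βx·e^(−βx²), d²/dx² e^(−βx²) = (4β²x² − 2β)·e^(−βx²).
State is unnormalized: ∫|φ|² dx = 0.68578, and ∫φ*·(−ħ²/2m · φ'') dx = 0.34810, so ⟨T⟩ = 0.34810 / 0.68578.
⟨T⟩ = 0.50760.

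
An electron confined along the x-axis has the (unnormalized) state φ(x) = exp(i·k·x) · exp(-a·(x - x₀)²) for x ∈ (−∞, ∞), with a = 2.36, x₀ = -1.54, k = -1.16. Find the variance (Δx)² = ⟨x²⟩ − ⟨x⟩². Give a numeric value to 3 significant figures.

0.106

Compute ⟨x⟩ and ⟨x²⟩ separately, then (Δx)² = ⟨x²⟩ − ⟨x⟩².
Gaussian moments (u = x − x₀): ∫u^(2j)·e^(−2au²) du = (2j−1)!!/(4a)^j · √(π/(2a)), odd powers integrate to 0; here √(π/(2a)) = 0.81584.
Normalization: ∫|φ|² dx = 0.81584.
⟨x⟩ = -1.5400 and ⟨x²⟩ = 2.4775.
(Δx)² = 2.4775 − (-1.5400)² = 0.10593.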